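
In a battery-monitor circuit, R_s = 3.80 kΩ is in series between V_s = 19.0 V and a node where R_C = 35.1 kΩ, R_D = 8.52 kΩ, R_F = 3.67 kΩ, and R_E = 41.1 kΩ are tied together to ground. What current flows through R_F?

Parallel bank: R_p = 1/(1/35.1 + 1/8.52 + 1/3.67 + 1/41.1) = 2.259 kΩ.
V_A = 19.0 × 2.259/6.059 = 7.084 V.
I(R_F) = V_A / R_F = 7.084/3.67 = 1.930 mA.

I ≈ 1.93 mA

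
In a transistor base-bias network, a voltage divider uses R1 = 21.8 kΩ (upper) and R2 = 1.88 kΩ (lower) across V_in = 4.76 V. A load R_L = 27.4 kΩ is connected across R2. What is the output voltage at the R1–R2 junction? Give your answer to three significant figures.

First combine the lower leg with the load: R2 ‖ R_L = 1.759 kΩ.
Voltage divider with the loaded lower leg: V_out = 4.76 × 1.759/(21.8 + 1.759) = 4.76 × 0.07467 = 0.3555 V.
(Unloaded it would be 0.378 V; the load pulls it down.)

V_out ≈ 0.355 V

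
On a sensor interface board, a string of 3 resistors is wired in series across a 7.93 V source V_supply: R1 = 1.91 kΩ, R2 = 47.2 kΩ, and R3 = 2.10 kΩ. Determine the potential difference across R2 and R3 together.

V ≈ 7.63 V

Total series resistance ΣR = 1.91 + 47.2 + 2.10 = 51.21 kΩ.
R_{R2..R3} = 47.2 + 2.10 = 49.30 kΩ.
Voltage divider: V = V_supply · (49.30 / 51.21) = 7.93 × 0.9627 = 7.634 V.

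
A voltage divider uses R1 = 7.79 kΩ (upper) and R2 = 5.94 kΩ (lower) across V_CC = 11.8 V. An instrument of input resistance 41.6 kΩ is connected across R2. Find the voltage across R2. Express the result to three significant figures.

The load sits in parallel with R2, giving an effective lower resistance R2' = R2·R_L/(R2+R_L) = 5.198 kΩ.
Voltage divider with the loaded lower leg: V_out = 11.8 × 5.198/(7.79 + 5.198) = 11.8 × 0.4002 = 4.722 V.

V_out ≈ 4.72 V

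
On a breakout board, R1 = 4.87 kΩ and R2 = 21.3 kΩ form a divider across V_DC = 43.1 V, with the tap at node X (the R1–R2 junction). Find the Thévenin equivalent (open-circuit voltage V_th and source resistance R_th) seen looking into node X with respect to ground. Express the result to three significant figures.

V_th is the unloaded tap voltage: V_DC · R2/(R1+R2) = 43.1 × 0.8139 = 35.08 V.
With V_DC suppressed (replaced by a short), R_th = R1 ‖ R2 = (4.870 × 21.3)/(4.870 + 21.3) = 3.964 kΩ.

V_th ≈ 35.1 V, R_th ≈ 3.96 kΩ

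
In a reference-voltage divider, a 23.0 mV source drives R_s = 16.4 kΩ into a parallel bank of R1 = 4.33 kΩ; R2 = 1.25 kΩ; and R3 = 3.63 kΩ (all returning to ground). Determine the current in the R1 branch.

Equivalent of the parallel group: R_p = 0.7654 kΩ.
V_A by voltage divider: V_A = 23.0 × 0.7654/(16.4 + 0.7654) = 1.026 mV.
I(R1) = V_A / R1 = 1.026/4.33 = 0.2369 µA.

I ≈ 0.237 µA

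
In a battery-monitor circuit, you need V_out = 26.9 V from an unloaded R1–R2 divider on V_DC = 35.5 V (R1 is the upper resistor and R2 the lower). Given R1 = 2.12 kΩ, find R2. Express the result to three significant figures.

R2 ≈ 6.63 kΩ

V_out/V_DC = R2/(R1+R2) = 0.7577.
Rearranging, R2 = R1·k/(1−k) = 2.12 × 3.128 = 6.631 kΩ.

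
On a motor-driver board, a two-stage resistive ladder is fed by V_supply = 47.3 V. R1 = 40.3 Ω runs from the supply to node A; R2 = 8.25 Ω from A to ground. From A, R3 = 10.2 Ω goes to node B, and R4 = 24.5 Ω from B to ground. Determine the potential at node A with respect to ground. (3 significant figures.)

V_A ≈ 6.71 V

Node A sees R2 in parallel with the series input of stage 2, R3 + R4 = 34.70 Ω.
R2 ‖ (R3+R4) = 6.665 Ω.
So V_A = 47.3 × 0.1419 = 6.713 V.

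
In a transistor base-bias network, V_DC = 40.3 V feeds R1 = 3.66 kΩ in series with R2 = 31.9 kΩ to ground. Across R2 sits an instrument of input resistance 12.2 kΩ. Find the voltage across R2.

V_out ≈ 28.5 V

First combine the lower leg with the load: R2 ‖ R_L = 8.825 kΩ.
Then V_out = V_DC · R2'/(R1 + R2') = 40.3 × 8.825/12.48 = 28.49 V.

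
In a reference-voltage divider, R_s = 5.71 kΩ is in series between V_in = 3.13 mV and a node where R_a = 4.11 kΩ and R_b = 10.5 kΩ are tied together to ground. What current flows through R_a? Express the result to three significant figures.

Combine the parallel branches: R_p = (1/4.11 + 1/10.5)⁻¹ = 2.954 kΩ.
V_A = 3.13 × 2.954/8.664 = 1.067 mV.
I(R_a) = V_A / R_a = 1.067/4.11 = 0.2596 µA.
(Equivalently: I_total = 0.3613 µA, then current-divider fraction G_k/ΣG = 0.7187.)

I ≈ 0.260 µA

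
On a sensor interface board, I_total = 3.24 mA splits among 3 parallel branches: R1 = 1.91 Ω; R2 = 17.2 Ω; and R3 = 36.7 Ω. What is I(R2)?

Conductances: ΣG = 1/1.91 + 1/17.2 + 1/36.7 = 0.6089 (1/Ω).
By the current-divider rule, I = I_total · G_k/ΣG = 3.24 × 0.09548 = 0.3093 mA.

I ≈ 0.309 mA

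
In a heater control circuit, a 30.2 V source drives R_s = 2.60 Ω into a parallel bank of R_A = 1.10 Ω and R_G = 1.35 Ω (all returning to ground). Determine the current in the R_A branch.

Parallel bank: R_p = 1/(1/1.10 + 1/1.35) = 0.6061 Ω.
V_A by voltage divider: V_A = 30.2 × 0.6061/(2.60 + 0.6061) = 5.709 V.
Branch current I = V_A/R_A = 5.709/1.10 = 5.190 A.
(Equivalently: I_total = 9.419 A, then current-divider fraction G_k/ΣG = 0.5510.)

I ≈ 5.19 A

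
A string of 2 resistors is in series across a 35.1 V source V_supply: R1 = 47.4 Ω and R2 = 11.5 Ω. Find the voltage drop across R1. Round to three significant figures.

Total series resistance ΣR = 47.4 + 11.5 = 58.90 Ω.
V = V_supply · R/ΣR = 35.1 × 0.8048 = 28.25 V.

V ≈ 28.2 V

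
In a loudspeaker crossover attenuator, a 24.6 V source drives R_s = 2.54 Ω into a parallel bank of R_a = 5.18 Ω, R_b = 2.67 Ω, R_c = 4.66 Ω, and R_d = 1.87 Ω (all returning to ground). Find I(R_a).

Equivalent of the parallel group: R_p = 0.7593 Ω.
Node voltage V_A = V_DC · R_p/(R_s + R_p) = 24.6 × 0.2301 = 5.662 V.
I(R_a) = V_A / R_a = 5.662/5.18 = 1.093 A.
(Equivalently: I_total = 7.456 A, then current-divider fraction G_k/ΣG = 0.1466.)

I ≈ 1.09 A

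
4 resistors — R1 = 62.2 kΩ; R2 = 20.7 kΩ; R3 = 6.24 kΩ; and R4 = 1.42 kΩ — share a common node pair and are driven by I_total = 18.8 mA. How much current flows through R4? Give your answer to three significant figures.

I ≈ 14.3 mA

Total conductance ΣG = 1/62.2 + 1/20.7 + 1/6.24 + 1/1.42 = 0.9289 (units of 1/kΩ).
R4 takes the fraction G_k/ΣG = 0.7042/0.9289 = 0.7582, so I = 18.8 × 0.7582 = 14.25 mA.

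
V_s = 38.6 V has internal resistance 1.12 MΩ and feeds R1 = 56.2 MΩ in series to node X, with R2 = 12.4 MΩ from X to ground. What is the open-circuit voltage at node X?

R1' = 1.12 + 56.2 = 57.32 MΩ (source resistance + R1).
Open-circuit (no load on X): V_th = V_s · R2/(R1' + R2) = 38.6 × 12.4/(57.32 + 12.4) = 6.865 V.

V_th ≈ 6.87 V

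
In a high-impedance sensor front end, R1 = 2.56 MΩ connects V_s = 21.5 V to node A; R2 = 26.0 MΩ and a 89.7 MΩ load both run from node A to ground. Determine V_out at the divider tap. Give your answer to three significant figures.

V_out ≈ 19.1 V

First combine the lower leg with the load: R2 ‖ R_L = 20.16 MΩ.
Now apply the divider: V_out = 21.5 × 0.8873 = 19.08 V.
(Unloaded it would be 19.6 V; the load pulls it down.)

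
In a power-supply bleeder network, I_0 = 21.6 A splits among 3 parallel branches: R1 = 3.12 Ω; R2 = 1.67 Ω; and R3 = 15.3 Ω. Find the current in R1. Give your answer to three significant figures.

I ≈ 7.03 A

Conductances: ΣG = 1/3.12 + 1/1.67 + 1/15.3 = 0.9847 (1/Ω).
By the current-divider rule, I = I_0 · G_k/ΣG = 21.6 × 0.3255 = 7.031 A.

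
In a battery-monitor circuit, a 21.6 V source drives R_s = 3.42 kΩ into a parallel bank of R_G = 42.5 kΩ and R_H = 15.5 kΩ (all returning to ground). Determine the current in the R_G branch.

Combine the parallel branches: R_p = (1/42.5 + 1/15.5)⁻¹ = 11.36 kΩ.
Node voltage V_A = V_CC · R_p/(R_s + R_p) = 21.6 × 0.7686 = 16.60 V.
I(R_G) = V_A / R_G = 16.60/42.5 = 0.3906 mA.

I ≈ 0.391 mA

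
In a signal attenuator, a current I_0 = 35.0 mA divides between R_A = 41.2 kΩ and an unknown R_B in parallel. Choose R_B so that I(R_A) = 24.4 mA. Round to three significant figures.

In a two-way split, I_A/I_0 = R_B/(R_A + R_B).
With f = 0.6971, R_B = R_A · f/(1−f) = 41.2 × 2.302 = 94.84 kΩ.

R_B ≈ 94.8 kΩ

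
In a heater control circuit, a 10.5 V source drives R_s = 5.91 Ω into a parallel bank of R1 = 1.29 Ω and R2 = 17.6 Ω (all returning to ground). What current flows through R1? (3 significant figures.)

Parallel bank: R_p = 1/(1/1.29 + 1/17.6) = 1.202 Ω.
Node voltage V_A = V_s · R_p/(R_s + R_p) = 10.5 × 0.1690 = 1.774 V.
Branch current I = V_A/R1 = 1.774/1.29 = 1.376 A.
(Equivalently: I_total = 1.476 A, then current-divider fraction G_k/ΣG = 0.9317.)

I ≈ 1.38 A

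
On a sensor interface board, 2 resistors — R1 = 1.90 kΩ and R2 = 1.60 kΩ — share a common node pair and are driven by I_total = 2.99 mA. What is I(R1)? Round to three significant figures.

Two-branch current divider: I_k = I_total · R_other/(R_1 + R_2).
I(R1) = 2.99 × 1.60/(1.90 + 1.60) = 2.99 × 0.4571 = 1.367 mA.

I ≈ 1.37 mA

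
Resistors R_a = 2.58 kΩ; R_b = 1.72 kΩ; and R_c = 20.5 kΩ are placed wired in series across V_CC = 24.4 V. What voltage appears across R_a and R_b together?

Series total: ΣR = 2.58 + 1.72 + 20.5 = 24.80 kΩ.
R_{R_a..R_b} = 2.58 + 1.72 = 4.300 kΩ.
V = V_CC · R/ΣR = 24.4 × 0.1734 = 4.231 V.

V ≈ 4.23 V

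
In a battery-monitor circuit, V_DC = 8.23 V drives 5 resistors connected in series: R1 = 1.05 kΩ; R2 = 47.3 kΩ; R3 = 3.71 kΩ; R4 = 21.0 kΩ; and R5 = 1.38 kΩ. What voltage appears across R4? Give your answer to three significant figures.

Series total: ΣR = 1.05 + 47.3 + 3.71 + 21.0 + 1.38 = 74.44 kΩ.
Voltage divider: V = V_DC · (21.00 / 74.44) = 8.23 × 0.2821 = 2.322 V.

V ≈ 2.32 V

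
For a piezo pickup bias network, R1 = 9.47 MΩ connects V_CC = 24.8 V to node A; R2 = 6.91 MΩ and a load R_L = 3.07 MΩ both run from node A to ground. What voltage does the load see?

R2 ‖ R_L = (6.91 × 3.07)/(6.91 + 3.07) = 2.126 MΩ.
Voltage divider with the loaded lower leg: V_out = 24.8 × 2.126/(9.47 + 2.126) = 24.8 × 0.1833 = 4.546 V.

V_out ≈ 4.55 V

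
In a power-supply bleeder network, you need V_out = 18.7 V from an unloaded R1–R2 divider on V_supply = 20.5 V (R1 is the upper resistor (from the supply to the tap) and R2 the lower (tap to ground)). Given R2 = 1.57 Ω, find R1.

V_out/V_supply = R2/(R1+R2) = 0.9122.
R1 = R2·(1/k − 1) = 1.57 × 0.09626 = 0.1511 Ω.

R1 ≈ 0.151 Ω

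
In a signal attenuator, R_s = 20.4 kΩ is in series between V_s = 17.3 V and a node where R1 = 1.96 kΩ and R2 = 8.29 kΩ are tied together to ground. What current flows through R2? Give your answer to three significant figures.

I ≈ 0.150 mA

Parallel bank: R_p = 1/(1/1.96 + 1/8.29) = 1.585 kΩ.
Node voltage V_A = V_s · R_p/(R_s + R_p) = 17.3 × 0.07210 = 1.247 V.
Branch current I = V_A/R2 = 1.247/8.29 = 0.1505 mA.
(Check via current divider: I_total = 0.7869 mA; share G_k/ΣG = 0.1912 → same result.)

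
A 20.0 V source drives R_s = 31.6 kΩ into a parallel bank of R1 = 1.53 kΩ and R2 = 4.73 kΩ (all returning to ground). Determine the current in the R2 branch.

I ≈ 0.149 mA

Equivalent of the parallel group: R_p = 1.156 kΩ.
V_A = 20.0 × 1.156/32.76 = 0.7059 V.
Branch current I = V_A/R2 = 0.7059/4.73 = 0.1492 mA.
(Equivalently: I_total = 0.6106 mA, then current-divider fraction G_k/ΣG = 0.2444.)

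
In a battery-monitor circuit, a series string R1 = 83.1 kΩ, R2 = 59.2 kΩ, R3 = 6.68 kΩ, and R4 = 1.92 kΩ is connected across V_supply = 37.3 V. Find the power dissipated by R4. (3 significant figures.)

P ≈ 0.117 mW

Series current I = V_supply/ΣR = 37.3/150.9 = 0.2472 mA.
P = I²R = 0.06110 × 1.92 = 0.1173 mW.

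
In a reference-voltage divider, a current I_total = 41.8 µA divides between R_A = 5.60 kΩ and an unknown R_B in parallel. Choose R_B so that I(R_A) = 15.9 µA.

R_B ≈ 3.44 kΩ

In a two-way split, I_A/I_total = R_B/(R_A + R_B).
With f = 0.3804, R_B = R_A · f/(1−f) = 5.60 × 0.6139 = 3.438 kΩ.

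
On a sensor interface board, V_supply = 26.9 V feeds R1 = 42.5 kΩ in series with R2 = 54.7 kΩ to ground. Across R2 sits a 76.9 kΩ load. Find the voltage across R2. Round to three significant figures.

V_out ≈ 11.5 V

The load sits in parallel with R2, giving an effective lower resistance R2' = R2·R_L/(R2+R_L) = 31.96 kΩ.
Voltage divider with the loaded lower leg: V_out = 26.9 × 31.96/(42.5 + 31.96) = 26.9 × 0.4293 = 11.55 V.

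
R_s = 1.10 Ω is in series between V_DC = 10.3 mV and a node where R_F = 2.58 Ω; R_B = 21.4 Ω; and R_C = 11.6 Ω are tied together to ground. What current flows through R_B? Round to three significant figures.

Parallel bank: R_p = 1/(1/2.58 + 1/21.4 + 1/11.6) = 1.921 Ω.
V_A by voltage divider: V_A = 10.3 × 1.921/(1.10 + 1.921) = 6.550 mV.
Branch current I = V_A/R_B = 6.550/21.4 = 0.3061 mA.
(Equivalently: I_total = 3.409 mA, then current-divider fraction G_k/ΣG = 0.08977.)

I ≈ 0.306 mA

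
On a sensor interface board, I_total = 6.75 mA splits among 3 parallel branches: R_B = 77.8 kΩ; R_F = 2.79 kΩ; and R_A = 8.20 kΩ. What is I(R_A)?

I ≈ 1.67 mA

Total conductance ΣG = 1/77.8 + 1/2.79 + 1/8.20 = 0.4932 (units of 1/kΩ).
By the current-divider rule, I = I_total · G_k/ΣG = 6.75 × 0.2473 = 1.669 mA.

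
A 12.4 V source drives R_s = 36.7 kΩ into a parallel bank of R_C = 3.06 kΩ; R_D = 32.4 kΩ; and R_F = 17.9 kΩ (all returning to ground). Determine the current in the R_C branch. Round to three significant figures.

I ≈ 0.251 mA

Equivalent of the parallel group: R_p = 2.418 kΩ.
V_A by voltage divider: V_A = 12.4 × 2.418/(36.7 + 2.418) = 0.7665 V.
I(R_C) = V_A / R_C = 0.7665/3.06 = 0.2505 mA.
(Check via current divider: I_total = 0.3170 mA; share G_k/ΣG = 0.7903 → same result.)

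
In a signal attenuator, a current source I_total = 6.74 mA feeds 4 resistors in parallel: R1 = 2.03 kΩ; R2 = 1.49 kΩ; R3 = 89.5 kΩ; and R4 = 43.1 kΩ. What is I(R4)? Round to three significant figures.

I ≈ 0.131 mA

Total conductance ΣG = 1/2.03 + 1/1.49 + 1/89.5 + 1/43.1 = 1.198 (units of 1/kΩ).
By the current-divider rule, I = I_total · G_k/ΣG = 6.74 × 0.01937 = 0.1305 mA.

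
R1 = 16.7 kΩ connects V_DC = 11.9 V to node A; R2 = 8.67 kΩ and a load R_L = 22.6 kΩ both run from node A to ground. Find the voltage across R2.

R2 ‖ R_L = (8.67 × 22.6)/(8.67 + 22.6) = 6.266 kΩ.
Then V_out = V_DC · R2'/(R1 + R2') = 11.9 × 6.266/22.97 = 3.247 V.
(Unloaded it would be 4.07 V; the load pulls it down.)

V_out ≈ 3.25 V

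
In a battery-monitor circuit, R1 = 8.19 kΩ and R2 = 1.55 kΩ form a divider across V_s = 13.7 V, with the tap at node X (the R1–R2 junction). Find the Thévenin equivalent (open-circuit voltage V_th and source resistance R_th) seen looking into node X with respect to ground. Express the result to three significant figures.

V_th ≈ 2.18 V, R_th ≈ 1.30 kΩ

With X open, the divider is unloaded: V_th = 13.7 × 1.55/9.740 = 2.180 V.
Zeroing V_s shorts the top of R1 to ground, so R_th = R1 ‖ R2 = 1.303 kΩ.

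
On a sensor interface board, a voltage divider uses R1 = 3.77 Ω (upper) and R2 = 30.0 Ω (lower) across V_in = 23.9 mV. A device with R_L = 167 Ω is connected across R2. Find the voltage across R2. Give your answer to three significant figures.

The load sits in parallel with R2, giving an effective lower resistance R2' = R2·R_L/(R2+R_L) = 25.43 Ω.
Now apply the divider: V_out = 23.9 × 0.8709 = 20.81 mV.
(Unloaded it would be 21.2 mV; the load pulls it down.)

V_out ≈ 20.8 mV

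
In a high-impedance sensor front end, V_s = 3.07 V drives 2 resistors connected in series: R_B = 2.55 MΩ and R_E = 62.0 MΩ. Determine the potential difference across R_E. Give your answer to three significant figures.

V ≈ 2.95 V

ΣR = 2.55 + 62.0 = 64.55 MΩ.
Voltage divider: V = V_s · (62.00 / 64.55) = 3.07 × 0.9605 = 2.949 V.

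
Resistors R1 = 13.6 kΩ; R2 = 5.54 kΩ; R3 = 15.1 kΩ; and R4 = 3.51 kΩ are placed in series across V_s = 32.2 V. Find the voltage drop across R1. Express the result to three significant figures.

Series total: ΣR = 13.6 + 5.54 + 15.1 + 3.51 = 37.75 kΩ.
By the voltage-divider rule, V = 32.2 × 13.60/37.75 = 11.60 V.

V ≈ 11.6 V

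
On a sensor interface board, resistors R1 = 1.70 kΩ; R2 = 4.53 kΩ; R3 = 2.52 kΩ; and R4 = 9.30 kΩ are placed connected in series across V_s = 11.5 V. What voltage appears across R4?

V ≈ 5.93 V

Total series resistance ΣR = 1.70 + 4.53 + 2.52 + 9.30 = 18.05 kΩ.
Voltage divider: V = V_s · (9.300 / 18.05) = 11.5 × 0.5152 = 5.925 V.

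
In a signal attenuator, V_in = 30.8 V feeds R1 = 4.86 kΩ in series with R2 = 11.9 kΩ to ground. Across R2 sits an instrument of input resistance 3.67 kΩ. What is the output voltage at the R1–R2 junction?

First combine the lower leg with the load: R2 ‖ R_L = 2.805 kΩ.
Now apply the divider: V_out = 30.8 × 0.3659 = 11.27 V.

V_out ≈ 11.3 V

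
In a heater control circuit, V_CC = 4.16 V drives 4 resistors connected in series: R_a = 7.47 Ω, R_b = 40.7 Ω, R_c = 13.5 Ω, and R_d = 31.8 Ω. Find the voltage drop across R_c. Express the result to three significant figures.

V ≈ 0.601 V

Series total: ΣR = 7.47 + 40.7 + 13.5 + 31.8 = 93.47 Ω.
By the voltage-divider rule, V = 4.16 × 13.50/93.47 = 0.6008 V.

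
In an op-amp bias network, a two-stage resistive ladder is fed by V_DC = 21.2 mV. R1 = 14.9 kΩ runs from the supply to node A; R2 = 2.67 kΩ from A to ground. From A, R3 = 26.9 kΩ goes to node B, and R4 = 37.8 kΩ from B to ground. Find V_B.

V_B ≈ 1.82 mV

Node A sees R2 in parallel with the series input of stage 2, R3 + R4 = 64.70 kΩ.
Effective lower resistance at A: R2 ‖ 64.70 = 2.564 kΩ.
V_A = 21.2 × 2.564/(14.9 + 2.564) = 3.113 mV.
Then the unloaded second divider: V_B = V_A × R4/(R3+R4) = 3.113 × 0.5842 = 1.819 mV.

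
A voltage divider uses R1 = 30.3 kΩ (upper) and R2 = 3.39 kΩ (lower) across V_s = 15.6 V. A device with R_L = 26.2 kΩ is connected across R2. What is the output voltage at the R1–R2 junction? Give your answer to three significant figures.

R2 ‖ R_L = (3.39 × 26.2)/(3.39 + 26.2) = 3.002 kΩ.
Now apply the divider: V_out = 15.6 × 0.09013 = 1.406 V.
(Unloaded it would be 1.57 V; the load pulls it down.)

V_out ≈ 1.41 V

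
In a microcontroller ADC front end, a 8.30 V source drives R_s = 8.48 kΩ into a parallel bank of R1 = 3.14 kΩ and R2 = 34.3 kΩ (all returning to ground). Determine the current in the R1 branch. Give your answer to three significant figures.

I ≈ 0.670 mA

Combine the parallel branches: R_p = (1/3.14 + 1/34.3)⁻¹ = 2.877 kΩ.
V_A = 8.30 × 2.877/11.36 = 2.102 V.
I(R1) = V_A / R1 = 2.102/3.14 = 0.6696 mA.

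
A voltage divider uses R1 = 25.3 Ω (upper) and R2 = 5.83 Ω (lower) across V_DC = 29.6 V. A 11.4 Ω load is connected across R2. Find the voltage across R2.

V_out ≈ 3.92 V

The load sits in parallel with R2, giving an effective lower resistance R2' = R2·R_L/(R2+R_L) = 3.857 Ω.
Voltage divider with the loaded lower leg: V_out = 29.6 × 3.857/(25.3 + 3.857) = 29.6 × 0.1323 = 3.916 V.
(Unloaded it would be 5.54 V; the load pulls it down.)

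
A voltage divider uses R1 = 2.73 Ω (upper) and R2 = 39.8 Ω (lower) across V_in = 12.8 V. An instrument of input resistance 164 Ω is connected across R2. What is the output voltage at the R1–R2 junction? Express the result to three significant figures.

V_out ≈ 11.8 V

The load sits in parallel with R2, giving an effective lower resistance R2' = R2·R_L/(R2+R_L) = 32.03 Ω.
Then V_out = V_in · R2'/(R1 + R2') = 12.8 × 32.03/34.76 = 11.79 V.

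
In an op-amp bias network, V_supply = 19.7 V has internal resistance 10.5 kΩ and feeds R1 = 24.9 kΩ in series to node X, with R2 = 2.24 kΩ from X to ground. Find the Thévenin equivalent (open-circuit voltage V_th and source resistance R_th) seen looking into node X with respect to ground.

R1' = 10.5 + 24.9 = 35.40 kΩ (source resistance + R1).
Open-circuit (no load on X): V_th = V_supply · R2/(R1' + R2) = 19.7 × 2.24/(35.40 + 2.24) = 1.172 V.
With V_supply suppressed (replaced by a short), R_th = R1' ‖ R2 = (35.40 × 2.24)/(35.40 + 2.24) = 2.107 kΩ.

V_th ≈ 1.17 V, R_th ≈ 2.11 kΩ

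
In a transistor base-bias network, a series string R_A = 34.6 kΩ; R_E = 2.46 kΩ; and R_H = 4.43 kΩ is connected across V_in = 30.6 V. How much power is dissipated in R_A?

P ≈ 18.8 mW

ΣR = 41.49 kΩ → I = 30.6/41.49 = 0.7375 mA.
P = I²R = 0.5439 × 34.6 = 18.82 mW.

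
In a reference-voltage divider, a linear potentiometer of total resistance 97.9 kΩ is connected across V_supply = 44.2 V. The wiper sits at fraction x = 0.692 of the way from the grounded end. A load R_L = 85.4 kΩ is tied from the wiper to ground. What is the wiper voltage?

Lower segment x·R_p = 67.75 kΩ; upper segment (1−x)·R_p = 30.15 kΩ.
R_L loads the lower segment: effective lower R = 37.78 kΩ.
Then V_out = V_supply · 37.78/(30.15 + 37.78) = 24.58 V.
(Unloaded: V_out = x·V_supply = 30.6 V.)

V_out ≈ 24.6 V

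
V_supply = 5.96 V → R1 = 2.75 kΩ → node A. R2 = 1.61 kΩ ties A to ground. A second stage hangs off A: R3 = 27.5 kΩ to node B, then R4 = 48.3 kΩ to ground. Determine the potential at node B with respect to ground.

V_B ≈ 1.38 V

The second stage (R3 + R4 = 75.80 kΩ) loads node A in parallel with R2.
R2 ‖ (R3+R4) = 1.577 kΩ.
So V_A = 5.96 × 0.3644 = 2.172 V.
Then the unloaded second divider: V_B = V_A × R4/(R3+R4) = 2.172 × 0.6372 = 1.384 V.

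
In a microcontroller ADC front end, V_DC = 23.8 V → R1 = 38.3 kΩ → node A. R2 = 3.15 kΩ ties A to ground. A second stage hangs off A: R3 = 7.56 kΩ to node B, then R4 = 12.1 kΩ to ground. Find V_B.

V_B ≈ 0.970 V

Looking into the second stage from A: R3 + R4 = 19.66 kΩ appears in parallel with R2.
R2 ‖ (R3+R4) = 2.715 kΩ.
First divider: V_A = V_DC · 2.715/(38.3 + 2.715) = 1.575 V.
Then the unloaded second divider: V_B = V_A × R4/(R3+R4) = 1.575 × 0.6155 = 0.9696 V.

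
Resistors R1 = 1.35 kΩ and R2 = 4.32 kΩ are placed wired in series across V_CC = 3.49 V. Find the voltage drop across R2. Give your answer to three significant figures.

Total series resistance ΣR = 1.35 + 4.32 = 5.670 kΩ.
Voltage divider: V = V_CC · (4.320 / 5.670) = 3.49 × 0.7619 = 2.659 V.

V ≈ 2.66 V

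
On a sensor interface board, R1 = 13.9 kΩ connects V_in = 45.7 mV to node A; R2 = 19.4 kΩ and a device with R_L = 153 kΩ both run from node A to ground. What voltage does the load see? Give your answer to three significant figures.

R2 ‖ R_L = (19.4 × 153)/(19.4 + 153) = 17.22 kΩ.
Voltage divider with the loaded lower leg: V_out = 45.7 × 17.22/(13.9 + 17.22) = 45.7 × 0.5533 = 25.29 mV.

V_out ≈ 25.3 mV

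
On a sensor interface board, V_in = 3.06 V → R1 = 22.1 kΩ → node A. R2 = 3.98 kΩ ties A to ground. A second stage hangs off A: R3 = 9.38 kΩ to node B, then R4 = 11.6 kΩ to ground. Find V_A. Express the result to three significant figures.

Looking into the second stage from A: R3 + R4 = 20.98 kΩ appears in parallel with R2.
Effective lower resistance at A: R2 ‖ 20.98 = 3.345 kΩ.
V_A = 3.06 × 3.345/(22.1 + 3.345) = 0.4023 V.

V_A ≈ 0.402 V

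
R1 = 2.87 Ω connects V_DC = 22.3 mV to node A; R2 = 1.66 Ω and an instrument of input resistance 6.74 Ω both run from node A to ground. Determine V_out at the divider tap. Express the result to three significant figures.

The load sits in parallel with R2, giving an effective lower resistance R2' = R2·R_L/(R2+R_L) = 1.332 Ω.
Now apply the divider: V_out = 22.3 × 0.3170 = 7.069 mV.

V_out ≈ 7.07 mV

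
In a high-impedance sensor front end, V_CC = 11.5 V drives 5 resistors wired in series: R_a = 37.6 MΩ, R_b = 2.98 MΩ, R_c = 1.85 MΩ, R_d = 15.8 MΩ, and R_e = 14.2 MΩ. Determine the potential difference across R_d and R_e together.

V ≈ 4.76 V

ΣR = 37.6 + 2.98 + 1.85 + 15.8 + 14.2 = 72.43 MΩ.
R_{R_d..R_e} = 15.8 + 14.2 = 30.00 MΩ.
Voltage divider: V = V_CC · (30.00 / 72.43) = 11.5 × 0.4142 = 4.763 V.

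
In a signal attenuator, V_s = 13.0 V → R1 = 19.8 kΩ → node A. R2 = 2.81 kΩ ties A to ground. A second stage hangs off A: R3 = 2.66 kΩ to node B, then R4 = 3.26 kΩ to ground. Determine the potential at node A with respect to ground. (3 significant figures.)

V_A ≈ 1.14 V

Looking into the second stage from A: R3 + R4 = 5.920 kΩ appears in parallel with R2.
Effective lower resistance at A: R2 ‖ 5.920 = 1.906 kΩ.
So V_A = 13.0 × 0.08779 = 1.141 V.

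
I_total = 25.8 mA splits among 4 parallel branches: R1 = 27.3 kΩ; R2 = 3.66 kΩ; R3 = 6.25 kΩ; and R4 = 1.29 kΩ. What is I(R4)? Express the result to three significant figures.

ΣG = 1/27.3 + 1/3.66 + 1/6.25 + 1/1.29 = 1.245.
Current divider: I(R4) = I_total · G_k/ΣG = 25.8 × (0.7752/1.245) = 25.8 × 0.6226 = 16.06 mA.

I ≈ 16.1 mA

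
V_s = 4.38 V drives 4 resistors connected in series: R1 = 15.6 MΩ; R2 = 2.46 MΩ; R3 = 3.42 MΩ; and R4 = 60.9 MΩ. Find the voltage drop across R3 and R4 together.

Series total: ΣR = 15.6 + 2.46 + 3.42 + 60.9 = 82.38 MΩ.
R_{R3..R4} = 3.42 + 60.9 = 64.32 MΩ.
By the voltage-divider rule, V = 4.38 × 64.32/82.38 = 3.420 V.

V ≈ 3.42 V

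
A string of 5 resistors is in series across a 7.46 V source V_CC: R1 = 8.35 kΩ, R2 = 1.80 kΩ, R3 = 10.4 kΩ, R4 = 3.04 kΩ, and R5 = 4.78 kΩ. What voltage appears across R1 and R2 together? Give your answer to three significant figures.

V ≈ 2.67 V

ΣR = 8.35 + 1.80 + 10.4 + 3.04 + 4.78 = 28.37 kΩ.
R_{R1..R2} = 8.35 + 1.80 = 10.15 kΩ.
By the voltage-divider rule, V = 7.46 × 10.15/28.37 = 2.669 V.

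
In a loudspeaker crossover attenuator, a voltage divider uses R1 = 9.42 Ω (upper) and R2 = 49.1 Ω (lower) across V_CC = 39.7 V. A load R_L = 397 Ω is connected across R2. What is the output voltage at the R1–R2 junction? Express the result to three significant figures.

V_out ≈ 32.7 V

First combine the lower leg with the load: R2 ‖ R_L = 43.70 Ω.
Now apply the divider: V_out = 39.7 × 0.8227 = 32.66 V.
(Unloaded it would be 33.3 V; the load pulls it down.)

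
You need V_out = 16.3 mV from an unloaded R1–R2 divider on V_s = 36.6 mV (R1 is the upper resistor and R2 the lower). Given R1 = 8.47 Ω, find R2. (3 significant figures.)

R2 ≈ 6.80 Ω

Required fraction k = V_out/V_s = 0.4454.
R2 = R1 · 0.4454/(1 − 0.4454) = 6.801 Ω.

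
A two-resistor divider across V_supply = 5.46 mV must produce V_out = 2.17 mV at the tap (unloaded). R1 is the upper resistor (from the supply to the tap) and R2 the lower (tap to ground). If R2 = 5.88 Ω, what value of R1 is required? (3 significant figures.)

The divider ratio is R2/(R1+R2) = 2.17/5.46 = 0.3974.
R1 = R2·(1/k − 1) = 5.88 × 1.516 = 8.915 Ω.

R1 ≈ 8.91 Ω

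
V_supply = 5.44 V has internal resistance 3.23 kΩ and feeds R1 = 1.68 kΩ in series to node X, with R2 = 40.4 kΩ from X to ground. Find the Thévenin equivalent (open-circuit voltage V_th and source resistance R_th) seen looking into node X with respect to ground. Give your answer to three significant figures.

R1' = 3.23 + 1.68 = 4.910 kΩ (source resistance + R1).
Open-circuit (no load on X): V_th = V_supply · R2/(R1' + R2) = 5.44 × 40.4/(4.910 + 40.4) = 4.850 V.
Looking into X with the source shorted: R_th = R1'·R2/(R1'+R2) = 4.910 × 40.4/45.31 = 4.378 kΩ.

V_th ≈ 4.85 V, R_th ≈ 4.38 kΩ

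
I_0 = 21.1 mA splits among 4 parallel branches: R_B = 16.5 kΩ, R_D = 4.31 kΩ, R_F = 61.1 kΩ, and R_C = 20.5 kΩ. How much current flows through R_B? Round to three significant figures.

I ≈ 3.57 mA

Total conductance ΣG = 1/16.5 + 1/4.31 + 1/61.1 + 1/20.5 = 0.3578 (units of 1/kΩ).
Current divider: I(R_B) = I_0 · G_k/ΣG = 21.1 × (0.06061/0.3578) = 21.1 × 0.1694 = 3.574 mA.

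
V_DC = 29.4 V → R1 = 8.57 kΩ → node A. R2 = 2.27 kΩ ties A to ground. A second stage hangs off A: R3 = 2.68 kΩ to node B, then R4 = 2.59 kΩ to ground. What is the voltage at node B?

V_B ≈ 2.26 V

Looking into the second stage from A: R3 + R4 = 5.270 kΩ appears in parallel with R2.
Effective lower resistance at A: R2 ‖ 5.270 = 1.587 kΩ.
V_A = 29.4 × 1.587/(8.57 + 1.587) = 4.593 V.
Stage 2 is unloaded, so V_B = V_A · R4/(R3+R4) = 4.593 × 2.59/5.270 = 2.257 V.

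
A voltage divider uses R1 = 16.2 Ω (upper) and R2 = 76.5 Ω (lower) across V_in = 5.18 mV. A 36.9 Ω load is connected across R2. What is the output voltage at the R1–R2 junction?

V_out ≈ 3.14 mV

First combine the lower leg with the load: R2 ‖ R_L = 24.89 Ω.
Voltage divider with the loaded lower leg: V_out = 5.18 × 24.89/(16.2 + 24.89) = 5.18 × 0.6058 = 3.138 mV.
(Unloaded it would be 4.27 mV; the load pulls it down.)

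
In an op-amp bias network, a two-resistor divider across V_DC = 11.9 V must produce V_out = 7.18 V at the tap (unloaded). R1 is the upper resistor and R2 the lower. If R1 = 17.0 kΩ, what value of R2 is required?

The divider ratio is R2/(R1+R2) = 7.18/11.9 = 0.6034.
So R2 = R1 · V_out/(V_DC − V_out) = 17.0 × 7.18/(11.9 − 7.18) = 17.0 × 1.521 = 25.86 kΩ.

R2 ≈ 25.9 kΩ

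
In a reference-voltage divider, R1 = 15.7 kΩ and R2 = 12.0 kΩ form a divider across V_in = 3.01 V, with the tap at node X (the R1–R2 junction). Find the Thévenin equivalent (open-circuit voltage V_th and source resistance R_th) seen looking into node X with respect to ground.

V_th ≈ 1.30 V, R_th ≈ 6.80 kΩ

V_th is the unloaded tap voltage: V_in · R2/(R1+R2) = 3.01 × 0.4332 = 1.304 V.
Looking into X with the source shorted: R_th = R1·R2/(R1+R2) = 15.70 × 12.0/27.70 = 6.801 kΩ.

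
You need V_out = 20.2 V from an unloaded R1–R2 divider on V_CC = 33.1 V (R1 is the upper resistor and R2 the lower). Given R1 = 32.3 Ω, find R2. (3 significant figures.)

Required fraction k = V_out/V_CC = 0.6103.
Rearranging, R2 = R1·k/(1−k) = 32.3 × 1.566 = 50.58 Ω.

R2 ≈ 50.6 Ω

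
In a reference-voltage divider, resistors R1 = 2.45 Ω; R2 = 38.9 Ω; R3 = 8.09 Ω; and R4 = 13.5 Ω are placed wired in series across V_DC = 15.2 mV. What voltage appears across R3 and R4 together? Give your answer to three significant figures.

V ≈ 5.21 mV

ΣR = 2.45 + 38.9 + 8.09 + 13.5 = 62.94 Ω.
R_{R3..R4} = 8.09 + 13.5 = 21.59 Ω.
By the voltage-divider rule, V = 15.2 × 21.59/62.94 = 5.214 mV.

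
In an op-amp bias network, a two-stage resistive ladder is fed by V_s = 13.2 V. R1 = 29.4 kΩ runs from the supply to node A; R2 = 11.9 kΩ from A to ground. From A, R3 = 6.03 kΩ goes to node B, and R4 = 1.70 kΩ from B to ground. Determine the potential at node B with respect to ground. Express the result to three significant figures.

V_B ≈ 0.399 V

Node A sees R2 in parallel with the series input of stage 2, R3 + R4 = 7.730 kΩ.
Effective lower resistance at A: R2 ‖ 7.730 = 4.686 kΩ.
V_A = 13.2 × 4.686/(29.4 + 4.686) = 1.815 V.
Then the unloaded second divider: V_B = V_A × R4/(R3+R4) = 1.815 × 0.2199 = 0.3991 V.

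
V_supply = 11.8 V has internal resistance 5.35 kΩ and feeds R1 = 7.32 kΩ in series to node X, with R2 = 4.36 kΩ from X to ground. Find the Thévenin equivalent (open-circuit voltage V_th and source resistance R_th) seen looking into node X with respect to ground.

V_th ≈ 3.02 V, R_th ≈ 3.24 kΩ

R1' = 5.35 + 7.32 = 12.67 kΩ (source resistance + R1).
With X open, the divider is unloaded: V_th = 11.8 × 4.36/17.03 = 3.021 V.
With V_supply suppressed (replaced by a short), R_th = R1' ‖ R2 = (12.67 × 4.36)/(12.67 + 4.36) = 3.244 kΩ.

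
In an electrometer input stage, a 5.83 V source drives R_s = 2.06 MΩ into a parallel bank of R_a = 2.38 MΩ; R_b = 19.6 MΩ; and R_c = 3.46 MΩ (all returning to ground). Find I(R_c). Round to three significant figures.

I ≈ 0.657 µA

Parallel bank: R_p = 1/(1/2.38 + 1/19.6 + 1/3.46) = 1.315 MΩ.
V_A by voltage divider: V_A = 5.83 × 1.315/(2.06 + 1.315) = 2.272 V.
Branch current I = V_A/R_c = 2.272/3.46 = 0.6566 µA.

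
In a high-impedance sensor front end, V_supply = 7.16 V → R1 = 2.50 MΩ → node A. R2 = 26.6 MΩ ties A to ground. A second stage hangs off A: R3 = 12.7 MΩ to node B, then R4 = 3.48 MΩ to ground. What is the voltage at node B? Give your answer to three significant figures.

Node A sees R2 in parallel with the series input of stage 2, R3 + R4 = 16.18 MΩ.
R2 ‖ (R3+R4) = 10.06 MΩ.
First divider: V_A = V_supply · 10.06/(2.50 + 10.06) = 5.735 V.
Then the unloaded second divider: V_B = V_A × R4/(R3+R4) = 5.735 × 0.2151 = 1.233 V.

V_B ≈ 1.23 V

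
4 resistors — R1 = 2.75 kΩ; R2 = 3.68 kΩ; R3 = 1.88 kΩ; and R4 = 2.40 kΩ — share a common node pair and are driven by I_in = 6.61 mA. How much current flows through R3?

ΣG = 1/2.75 + 1/3.68 + 1/1.88 + 1/2.40 = 1.584.
By the current-divider rule, I = I_in · G_k/ΣG = 6.61 × 0.3358 = 2.220 mA.

I ≈ 2.22 mA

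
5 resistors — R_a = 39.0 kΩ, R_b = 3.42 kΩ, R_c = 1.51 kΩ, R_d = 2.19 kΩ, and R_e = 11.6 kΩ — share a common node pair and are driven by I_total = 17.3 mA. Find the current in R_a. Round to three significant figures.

ΣG = 1/39.0 + 1/3.42 + 1/1.51 + 1/2.19 + 1/11.6 = 1.523.
Current divider: I(R_a) = I_total · G_k/ΣG = 17.3 × (0.02564/1.523) = 17.3 × 0.01683 = 0.2912 mA.

I ≈ 0.291 mA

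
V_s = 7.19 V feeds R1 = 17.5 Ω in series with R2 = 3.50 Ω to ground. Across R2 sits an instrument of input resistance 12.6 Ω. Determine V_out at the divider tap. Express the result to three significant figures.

R2 ‖ R_L = (3.50 × 12.6)/(3.50 + 12.6) = 2.739 Ω.
Now apply the divider: V_out = 7.19 × 0.1353 = 0.9731 V.

V_out ≈ 0.973 V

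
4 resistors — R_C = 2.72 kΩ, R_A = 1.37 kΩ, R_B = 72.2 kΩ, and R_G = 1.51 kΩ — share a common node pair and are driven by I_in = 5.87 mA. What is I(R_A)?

ΣG = 1/2.72 + 1/1.37 + 1/72.2 + 1/1.51 = 1.774.
Current divider: I(R_A) = I_in · G_k/ΣG = 5.87 × (0.7299/1.774) = 5.87 × 0.4115 = 2.416 mA.

I ≈ 2.42 mA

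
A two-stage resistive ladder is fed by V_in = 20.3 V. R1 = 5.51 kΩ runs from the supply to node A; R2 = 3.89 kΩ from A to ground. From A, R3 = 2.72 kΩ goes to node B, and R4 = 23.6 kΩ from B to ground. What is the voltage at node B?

V_B ≈ 6.93 V

Node A sees R2 in parallel with the series input of stage 2, R3 + R4 = 26.32 kΩ.
Effective lower resistance at A: R2 ‖ 26.32 = 3.389 kΩ.
V_A = 20.3 × 3.389/(5.51 + 3.389) = 7.731 V.
V_B = V_A × 0.8967 = 6.932 V.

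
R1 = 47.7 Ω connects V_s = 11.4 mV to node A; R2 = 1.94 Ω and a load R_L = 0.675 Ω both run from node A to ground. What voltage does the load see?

The load sits in parallel with R2, giving an effective lower resistance R2' = R2·R_L/(R2+R_L) = 0.5008 Ω.
Then V_out = V_s · R2'/(R1 + R2') = 11.4 × 0.5008/48.20 = 0.1184 mV.

V_out ≈ 0.118 mV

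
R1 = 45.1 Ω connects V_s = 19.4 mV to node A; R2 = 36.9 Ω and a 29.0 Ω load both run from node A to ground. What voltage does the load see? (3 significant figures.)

R2 ‖ R_L = (36.9 × 29.0)/(36.9 + 29.0) = 16.24 Ω.
Now apply the divider: V_out = 19.4 × 0.2647 = 5.136 mV.

V_out ≈ 5.14 mV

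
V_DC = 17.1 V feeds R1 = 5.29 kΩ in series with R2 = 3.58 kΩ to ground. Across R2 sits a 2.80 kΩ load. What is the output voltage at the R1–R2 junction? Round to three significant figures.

First combine the lower leg with the load: R2 ‖ R_L = 1.571 kΩ.
Then V_out = V_DC · R2'/(R1 + R2') = 17.1 × 1.571/6.861 = 3.916 V.
(Unloaded it would be 6.90 V; the load pulls it down.)

V_out ≈ 3.92 V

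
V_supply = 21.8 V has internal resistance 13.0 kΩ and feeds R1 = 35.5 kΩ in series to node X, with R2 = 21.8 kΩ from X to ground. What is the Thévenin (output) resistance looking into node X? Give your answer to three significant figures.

R_th ≈ 15.0 kΩ

R1' = 13.0 + 35.5 = 48.50 kΩ (source resistance + R1).
With V_supply suppressed (replaced by a short), R_th = R1' ‖ R2 = (48.50 × 21.8)/(48.50 + 21.8) = 15.04 kΩ.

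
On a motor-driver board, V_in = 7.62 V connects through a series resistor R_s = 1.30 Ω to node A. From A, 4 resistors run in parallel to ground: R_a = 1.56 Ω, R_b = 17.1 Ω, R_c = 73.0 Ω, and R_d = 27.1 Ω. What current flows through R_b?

I ≈ 0.226 A

Parallel bank: R_p = 1/(1/1.56 + 1/17.1 + 1/73.0 + 1/27.1) = 1.333 Ω.
V_A = 7.62 × 1.333/2.633 = 3.858 V.
I(R_b) = V_A / R_b = 3.858/17.1 = 0.2256 A.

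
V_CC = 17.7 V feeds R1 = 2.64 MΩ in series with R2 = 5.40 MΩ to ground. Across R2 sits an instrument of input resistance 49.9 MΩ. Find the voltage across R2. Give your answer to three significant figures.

The load sits in parallel with R2, giving an effective lower resistance R2' = R2·R_L/(R2+R_L) = 4.873 MΩ.
Voltage divider with the loaded lower leg: V_out = 17.7 × 4.873/(2.64 + 4.873) = 17.7 × 0.6486 = 11.48 V.
(Unloaded it would be 11.9 V; the load pulls it down.)

V_out ≈ 11.5 V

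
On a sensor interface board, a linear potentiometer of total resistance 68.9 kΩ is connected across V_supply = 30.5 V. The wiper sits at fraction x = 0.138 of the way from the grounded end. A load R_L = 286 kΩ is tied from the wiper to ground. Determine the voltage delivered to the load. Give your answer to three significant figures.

V_out ≈ 4.09 V

Split the track: R_lower = x·R_p = 9.508 kΩ, R_upper = (1−x)·R_p = 59.39 kΩ.
(x·R_p) ‖ R_L = 9.202 kΩ.
V_out = 30.5 × 9.202/(59.39 + 9.202) = 4.092 V.
(Unloaded: V_out = x·V_supply = 4.21 V.)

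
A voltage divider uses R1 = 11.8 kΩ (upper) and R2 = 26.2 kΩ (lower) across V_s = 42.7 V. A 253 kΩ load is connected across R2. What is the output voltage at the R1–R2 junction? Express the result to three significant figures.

First combine the lower leg with the load: R2 ‖ R_L = 23.74 kΩ.
Now apply the divider: V_out = 42.7 × 0.6680 = 28.52 V.

V_out ≈ 28.5 V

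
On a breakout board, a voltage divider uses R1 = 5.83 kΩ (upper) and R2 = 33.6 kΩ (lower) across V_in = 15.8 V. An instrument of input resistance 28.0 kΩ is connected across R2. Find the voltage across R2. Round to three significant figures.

V_out ≈ 11.4 V

The load sits in parallel with R2, giving an effective lower resistance R2' = R2·R_L/(R2+R_L) = 15.27 kΩ.
Voltage divider with the loaded lower leg: V_out = 15.8 × 15.27/(5.83 + 15.27) = 15.8 × 0.7237 = 11.43 V.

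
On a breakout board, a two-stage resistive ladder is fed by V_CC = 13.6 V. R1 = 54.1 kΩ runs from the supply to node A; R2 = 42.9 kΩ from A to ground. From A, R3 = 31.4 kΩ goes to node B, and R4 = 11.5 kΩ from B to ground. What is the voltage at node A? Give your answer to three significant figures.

V_A ≈ 3.86 V

Looking into the second stage from A: R3 + R4 = 42.90 kΩ appears in parallel with R2.
R2 ‖ (R3+R4) = 21.45 kΩ.
V_A = 13.6 × 21.45/(54.1 + 21.45) = 3.861 V.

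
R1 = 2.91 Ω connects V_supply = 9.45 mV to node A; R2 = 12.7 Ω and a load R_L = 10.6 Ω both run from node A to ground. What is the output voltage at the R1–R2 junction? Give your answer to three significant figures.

R2 ‖ R_L = (12.7 × 10.6)/(12.7 + 10.6) = 5.778 Ω.
Then V_out = V_supply · R2'/(R1 + R2') = 9.45 × 5.778/8.688 = 6.285 mV.

V_out ≈ 6.28 mV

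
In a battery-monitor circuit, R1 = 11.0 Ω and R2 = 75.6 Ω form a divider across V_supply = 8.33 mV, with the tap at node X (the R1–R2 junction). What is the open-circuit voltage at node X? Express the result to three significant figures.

V_th ≈ 7.27 mV

V_th is the unloaded tap voltage: V_supply · R2/(R1+R2) = 8.33 × 0.8730 = 7.272 mV.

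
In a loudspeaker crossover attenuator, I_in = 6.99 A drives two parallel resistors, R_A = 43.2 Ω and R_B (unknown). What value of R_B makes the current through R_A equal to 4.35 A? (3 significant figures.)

The fraction through R_A equals R_B/(R_A+R_B).
With f = 0.6223, R_B = R_A · f/(1−f) = 43.2 × 1.648 = 71.18 Ω.

R_B ≈ 71.2 Ω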